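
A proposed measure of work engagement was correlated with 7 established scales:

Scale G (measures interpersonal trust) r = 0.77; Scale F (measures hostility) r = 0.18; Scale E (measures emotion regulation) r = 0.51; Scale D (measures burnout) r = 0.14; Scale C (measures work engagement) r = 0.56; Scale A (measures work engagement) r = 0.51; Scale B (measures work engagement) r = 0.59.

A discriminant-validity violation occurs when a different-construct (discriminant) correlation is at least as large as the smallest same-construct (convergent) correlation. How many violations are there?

Convergent (same construct = work engagement): Scale C, Scale A, Scale B.
Smallest convergent = 0.51. Discriminant values: 0.77, 0.18, 0.51, 0.14; count ≥ 0.51 → 2.

2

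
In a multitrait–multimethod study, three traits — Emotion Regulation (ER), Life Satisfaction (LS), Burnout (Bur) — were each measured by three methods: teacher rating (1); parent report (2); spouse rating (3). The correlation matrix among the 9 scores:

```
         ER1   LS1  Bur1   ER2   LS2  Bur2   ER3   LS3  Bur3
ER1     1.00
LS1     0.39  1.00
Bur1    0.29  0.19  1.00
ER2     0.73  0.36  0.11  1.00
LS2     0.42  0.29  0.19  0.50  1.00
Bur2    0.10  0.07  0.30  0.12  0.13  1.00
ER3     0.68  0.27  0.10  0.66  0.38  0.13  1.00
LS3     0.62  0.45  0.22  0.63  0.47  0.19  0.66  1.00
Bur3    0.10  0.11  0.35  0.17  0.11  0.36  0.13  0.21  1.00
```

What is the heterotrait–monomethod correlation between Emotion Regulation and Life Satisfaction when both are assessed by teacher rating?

0.39

Different traits, same method: r(ER1, LS1) = 0.39.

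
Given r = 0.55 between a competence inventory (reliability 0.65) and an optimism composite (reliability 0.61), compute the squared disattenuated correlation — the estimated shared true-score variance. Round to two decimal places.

Disattenuated r = 0.55 / √(0.65 × 0.61) = 0.55 / 0.6297 = 0.8734.
Shared true-score variance = 0.8734² = 0.7628 ≈ 0.76.

0.76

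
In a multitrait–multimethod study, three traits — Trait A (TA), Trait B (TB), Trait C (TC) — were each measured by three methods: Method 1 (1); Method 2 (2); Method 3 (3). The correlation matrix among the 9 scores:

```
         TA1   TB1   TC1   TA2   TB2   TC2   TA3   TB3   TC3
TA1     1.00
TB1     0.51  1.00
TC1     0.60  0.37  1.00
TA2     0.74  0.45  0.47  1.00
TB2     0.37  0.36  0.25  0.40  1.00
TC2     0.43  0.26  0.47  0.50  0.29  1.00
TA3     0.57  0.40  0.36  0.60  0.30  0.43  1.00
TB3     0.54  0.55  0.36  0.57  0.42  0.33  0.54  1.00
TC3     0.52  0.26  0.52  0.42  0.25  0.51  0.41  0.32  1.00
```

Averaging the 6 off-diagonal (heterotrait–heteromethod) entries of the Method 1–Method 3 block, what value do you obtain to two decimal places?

0.41

HTHM values (method 1 × method 3): 0.54, 0.52, 0.40, 0.26, 0.36, 0.36; mean = 2.44/6 = 0.41.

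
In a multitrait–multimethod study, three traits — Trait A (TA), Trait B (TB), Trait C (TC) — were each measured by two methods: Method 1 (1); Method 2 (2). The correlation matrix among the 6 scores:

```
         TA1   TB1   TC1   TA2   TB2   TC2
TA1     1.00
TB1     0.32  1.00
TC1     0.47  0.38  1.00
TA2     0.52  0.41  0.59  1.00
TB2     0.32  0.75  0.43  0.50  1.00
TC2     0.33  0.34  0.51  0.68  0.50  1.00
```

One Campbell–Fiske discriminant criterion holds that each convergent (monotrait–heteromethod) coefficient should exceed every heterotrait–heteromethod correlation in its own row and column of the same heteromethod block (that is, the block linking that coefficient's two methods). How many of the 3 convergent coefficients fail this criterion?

Convergent coefficients and their comparison sets:
TA (methods 1·2): 0.52 vs {0.32, 0.41, 0.33, 0.59} → fail.
TB (methods 1·2): 0.75 vs {0.41, 0.32, 0.34, 0.43} → pass.
TC (methods 1·2): 0.51 vs {0.59, 0.33, 0.43, 0.34} → fail.
2 of 3 fail.

2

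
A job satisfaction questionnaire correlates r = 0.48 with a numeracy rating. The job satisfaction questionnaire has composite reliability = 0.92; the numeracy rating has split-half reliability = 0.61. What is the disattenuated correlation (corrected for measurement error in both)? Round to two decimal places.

0.64

r_true = r_obs / √(r_xx · r_yy) = 0.48 / √(0.92 × 0.61) = 0.48 / √0.5612 = 0.48 / 0.7491 ≈ 0.64.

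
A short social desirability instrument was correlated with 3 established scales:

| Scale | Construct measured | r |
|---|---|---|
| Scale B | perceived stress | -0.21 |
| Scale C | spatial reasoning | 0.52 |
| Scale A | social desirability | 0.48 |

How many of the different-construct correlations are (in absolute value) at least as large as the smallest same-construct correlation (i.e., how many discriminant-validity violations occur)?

1

Convergent (same construct = social desirability): Scale A.
Smallest convergent = 0.48. Discriminant |r|: 0.21, 0.52; count ≥ 0.48 → 1.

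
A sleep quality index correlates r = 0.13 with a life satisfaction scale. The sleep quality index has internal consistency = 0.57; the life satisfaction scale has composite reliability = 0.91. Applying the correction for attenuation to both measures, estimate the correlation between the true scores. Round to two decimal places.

r_true = r_obs / √(r_xx · r_yy) = 0.13 / √(0.57 × 0.91) = 0.13 / √0.5187 = 0.13 / 0.7202 ≈ 0.18.

0.18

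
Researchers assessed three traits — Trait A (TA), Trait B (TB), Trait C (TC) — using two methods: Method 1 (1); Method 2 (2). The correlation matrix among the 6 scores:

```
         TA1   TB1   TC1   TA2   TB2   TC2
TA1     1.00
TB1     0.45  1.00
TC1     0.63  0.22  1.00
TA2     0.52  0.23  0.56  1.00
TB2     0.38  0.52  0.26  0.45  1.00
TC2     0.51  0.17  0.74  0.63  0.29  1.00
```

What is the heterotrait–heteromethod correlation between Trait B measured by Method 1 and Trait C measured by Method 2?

0.17

Different traits and methods: r(TB1, TC2) = 0.17.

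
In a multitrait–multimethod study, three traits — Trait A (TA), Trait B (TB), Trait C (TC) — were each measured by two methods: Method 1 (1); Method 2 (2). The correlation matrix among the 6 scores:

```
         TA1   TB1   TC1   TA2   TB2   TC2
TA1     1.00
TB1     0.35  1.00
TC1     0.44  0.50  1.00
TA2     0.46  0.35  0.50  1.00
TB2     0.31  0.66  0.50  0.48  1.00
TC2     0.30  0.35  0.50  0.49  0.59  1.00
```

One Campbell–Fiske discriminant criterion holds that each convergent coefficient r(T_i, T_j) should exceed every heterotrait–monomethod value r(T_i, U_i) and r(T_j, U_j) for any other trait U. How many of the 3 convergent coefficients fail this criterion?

Convergent coefficients and their comparison sets:
TA (methods 1·2): 0.46 vs {0.35, 0.48, 0.44, 0.49} → fail.
TB (methods 1·2): 0.66 vs {0.35, 0.48, 0.50, 0.59} → pass.
TC (methods 1·2): 0.50 vs {0.44, 0.49, 0.50, 0.59} → fail.
2 of 3 fail.

2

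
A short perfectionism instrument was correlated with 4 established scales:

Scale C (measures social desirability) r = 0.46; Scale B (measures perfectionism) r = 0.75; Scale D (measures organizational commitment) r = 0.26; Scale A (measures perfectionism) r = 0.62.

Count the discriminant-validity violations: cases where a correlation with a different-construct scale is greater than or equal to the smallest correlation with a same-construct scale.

Convergent (same construct = perfectionism): Scale B, Scale A.
Smallest convergent = 0.62. Discriminant values: 0.46, 0.26; count ≥ 0.62 → 0.

0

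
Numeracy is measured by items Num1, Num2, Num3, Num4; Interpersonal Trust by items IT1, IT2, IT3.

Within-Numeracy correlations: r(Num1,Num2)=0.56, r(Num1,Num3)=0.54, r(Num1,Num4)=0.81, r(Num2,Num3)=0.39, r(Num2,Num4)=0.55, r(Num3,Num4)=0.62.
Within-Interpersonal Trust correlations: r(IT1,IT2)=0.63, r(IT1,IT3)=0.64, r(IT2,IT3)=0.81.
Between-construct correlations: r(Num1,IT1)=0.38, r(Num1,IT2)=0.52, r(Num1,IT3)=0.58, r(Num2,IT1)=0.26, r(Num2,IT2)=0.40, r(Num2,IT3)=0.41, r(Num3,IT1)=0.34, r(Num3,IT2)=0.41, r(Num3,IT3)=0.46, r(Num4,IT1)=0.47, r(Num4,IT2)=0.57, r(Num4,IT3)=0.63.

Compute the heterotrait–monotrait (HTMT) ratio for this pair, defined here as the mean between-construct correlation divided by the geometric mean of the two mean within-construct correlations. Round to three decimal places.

Mean heterotrait r = 5.43/12 = 0.4525.
Mean within-Num = 3.47/6 = 0.5783; mean within-IT = 2.08/3 = 0.6933.
Geometric mean = √(0.5783 × 0.6933) = 0.6332.
HTMT = 0.4525 / 0.6332 = 0.715.

0.715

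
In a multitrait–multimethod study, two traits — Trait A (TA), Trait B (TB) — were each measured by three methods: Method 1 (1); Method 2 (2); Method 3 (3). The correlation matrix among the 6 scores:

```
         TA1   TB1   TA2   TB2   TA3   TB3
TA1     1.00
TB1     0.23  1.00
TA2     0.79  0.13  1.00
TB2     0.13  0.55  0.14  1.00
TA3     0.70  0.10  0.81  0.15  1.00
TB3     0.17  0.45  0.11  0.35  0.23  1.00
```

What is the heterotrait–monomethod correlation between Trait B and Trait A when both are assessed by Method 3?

Different traits, same method: r(TB3, TA3) = 0.23.

0.23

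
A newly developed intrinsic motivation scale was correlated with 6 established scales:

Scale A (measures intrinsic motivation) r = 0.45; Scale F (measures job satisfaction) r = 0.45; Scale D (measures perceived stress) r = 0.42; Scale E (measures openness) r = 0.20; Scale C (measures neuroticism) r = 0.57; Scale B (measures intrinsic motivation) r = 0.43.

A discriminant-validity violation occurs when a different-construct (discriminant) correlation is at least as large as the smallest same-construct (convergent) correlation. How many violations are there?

Convergent (same construct = intrinsic motivation): Scale A, Scale B.
Smallest convergent = 0.43. Discriminant values: 0.45, 0.42, 0.20, 0.57; count ≥ 0.43 → 2.

2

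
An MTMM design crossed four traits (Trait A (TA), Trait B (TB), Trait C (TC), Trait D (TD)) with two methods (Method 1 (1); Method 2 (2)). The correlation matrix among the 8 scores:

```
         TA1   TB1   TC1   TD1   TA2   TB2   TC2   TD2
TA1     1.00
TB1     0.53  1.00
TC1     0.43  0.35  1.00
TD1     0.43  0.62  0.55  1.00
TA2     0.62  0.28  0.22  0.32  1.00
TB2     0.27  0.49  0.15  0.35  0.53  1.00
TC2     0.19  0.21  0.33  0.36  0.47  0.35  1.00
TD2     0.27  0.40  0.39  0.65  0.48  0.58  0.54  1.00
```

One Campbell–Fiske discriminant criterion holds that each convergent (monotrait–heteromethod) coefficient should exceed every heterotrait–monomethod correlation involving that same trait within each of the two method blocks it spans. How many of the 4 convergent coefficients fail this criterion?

2

Convergent coefficients and their comparison sets:
TA (methods 1·2): 0.62 vs {0.53, 0.53, 0.43, 0.47, 0.43, 0.48} → pass.
TB (methods 1·2): 0.49 vs {0.53, 0.53, 0.35, 0.35, 0.62, 0.58} → fail.
TC (methods 1·2): 0.33 vs {0.43, 0.47, 0.35, 0.35, 0.55, 0.54} → fail.
TD (methods 1·2): 0.65 vs {0.43, 0.48, 0.62, 0.58, 0.55, 0.54} → pass.
2 of 4 fail.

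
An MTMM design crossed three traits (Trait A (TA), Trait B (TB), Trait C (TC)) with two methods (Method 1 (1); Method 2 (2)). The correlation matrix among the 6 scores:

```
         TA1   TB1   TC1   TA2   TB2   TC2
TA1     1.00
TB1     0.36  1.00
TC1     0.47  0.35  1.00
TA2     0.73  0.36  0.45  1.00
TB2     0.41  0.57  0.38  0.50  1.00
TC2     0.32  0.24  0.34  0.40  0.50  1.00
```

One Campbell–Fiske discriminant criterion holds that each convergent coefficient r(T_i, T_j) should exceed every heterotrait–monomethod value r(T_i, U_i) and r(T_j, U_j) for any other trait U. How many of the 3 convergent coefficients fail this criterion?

1

Checking each validity diagonal entry against its comparison values:
TA (methods 1·2): 0.73 vs {0.36, 0.50, 0.47, 0.40} → pass.
TB (methods 1·2): 0.57 vs {0.36, 0.50, 0.35, 0.50} → pass.
TC (methods 1·2): 0.34 vs {0.47, 0.40, 0.35, 0.50} → fail.
1 of 3 fail.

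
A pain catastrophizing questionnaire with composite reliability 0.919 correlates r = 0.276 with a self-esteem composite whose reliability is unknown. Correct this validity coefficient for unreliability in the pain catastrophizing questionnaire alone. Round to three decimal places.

Single correction: r_c = r_obs / √r_xx = 0.276 / √0.919 = 0.276 / 0.9586 ≈ 0.288.

0.288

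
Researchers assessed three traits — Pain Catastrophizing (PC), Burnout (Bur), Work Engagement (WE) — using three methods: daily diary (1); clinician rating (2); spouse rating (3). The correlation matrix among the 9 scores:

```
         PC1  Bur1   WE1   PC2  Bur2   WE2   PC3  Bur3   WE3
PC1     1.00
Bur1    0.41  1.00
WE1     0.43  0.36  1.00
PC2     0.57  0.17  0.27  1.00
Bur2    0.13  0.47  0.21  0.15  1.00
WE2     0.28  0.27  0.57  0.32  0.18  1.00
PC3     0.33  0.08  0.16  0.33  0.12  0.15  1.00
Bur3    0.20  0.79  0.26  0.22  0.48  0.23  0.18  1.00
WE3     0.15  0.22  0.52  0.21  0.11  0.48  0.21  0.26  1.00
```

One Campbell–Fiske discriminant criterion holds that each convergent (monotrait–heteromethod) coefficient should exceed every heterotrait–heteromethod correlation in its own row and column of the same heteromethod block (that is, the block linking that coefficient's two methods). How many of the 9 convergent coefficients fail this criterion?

0

Checking each validity diagonal entry against its comparison values:
PC (methods 1·2): 0.57 vs {0.13, 0.17, 0.28, 0.27} → pass.
PC (methods 1·3): 0.33 vs {0.20, 0.08, 0.15, 0.16} → pass.
PC (methods 2·3): 0.33 vs {0.22, 0.12, 0.21, 0.15} → pass.
Bur (methods 1·2): 0.47 vs {0.17, 0.13, 0.27, 0.21} → pass.
Bur (methods 1·3): 0.79 vs {0.08, 0.20, 0.22, 0.26} → pass.
Bur (methods 2·3): 0.48 vs {0.12, 0.22, 0.11, 0.23} → pass.
WE (methods 1·2): 0.57 vs {0.27, 0.28, 0.21, 0.27} → pass.
WE (methods 1·3): 0.52 vs {0.16, 0.15, 0.26, 0.22} → pass.
WE (methods 2·3): 0.48 vs {0.15, 0.21, 0.23, 0.11} → pass.
0 of 9 fail.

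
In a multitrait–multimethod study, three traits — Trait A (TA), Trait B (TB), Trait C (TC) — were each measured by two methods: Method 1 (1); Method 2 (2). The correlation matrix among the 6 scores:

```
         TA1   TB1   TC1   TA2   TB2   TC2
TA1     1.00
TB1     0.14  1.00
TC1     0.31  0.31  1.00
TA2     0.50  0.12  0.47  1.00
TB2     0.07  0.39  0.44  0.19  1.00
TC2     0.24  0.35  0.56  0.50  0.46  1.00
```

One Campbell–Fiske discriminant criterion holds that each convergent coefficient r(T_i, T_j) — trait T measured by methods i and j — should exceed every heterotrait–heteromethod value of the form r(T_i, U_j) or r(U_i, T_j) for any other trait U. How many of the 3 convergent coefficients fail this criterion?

1

Checking each validity diagonal entry against its comparison values:
TA (methods 1·2): 0.50 vs {0.07, 0.12, 0.24, 0.47} → pass.
TB (methods 1·2): 0.39 vs {0.12, 0.07, 0.35, 0.44} → fail.
TC (methods 1·2): 0.56 vs {0.47, 0.24, 0.44, 0.35} → pass.
1 of 3 fail.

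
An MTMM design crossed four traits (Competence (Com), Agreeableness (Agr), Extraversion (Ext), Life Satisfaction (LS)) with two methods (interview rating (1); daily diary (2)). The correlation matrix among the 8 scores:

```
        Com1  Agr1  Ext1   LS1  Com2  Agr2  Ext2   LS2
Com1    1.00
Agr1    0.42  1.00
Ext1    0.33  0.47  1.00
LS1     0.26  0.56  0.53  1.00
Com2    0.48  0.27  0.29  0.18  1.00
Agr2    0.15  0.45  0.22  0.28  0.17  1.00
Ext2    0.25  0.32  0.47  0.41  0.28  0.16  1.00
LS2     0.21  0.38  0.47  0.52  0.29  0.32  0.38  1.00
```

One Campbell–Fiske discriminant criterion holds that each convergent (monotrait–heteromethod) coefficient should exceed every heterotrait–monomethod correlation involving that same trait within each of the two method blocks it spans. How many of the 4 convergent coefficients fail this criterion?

Checking each validity diagonal entry against its comparison values:
Com (methods 1·2): 0.48 vs {0.42, 0.17, 0.33, 0.28, 0.26, 0.29} → pass.
Agr (methods 1·2): 0.45 vs {0.42, 0.17, 0.47, 0.16, 0.56, 0.32} → fail.
Ext (methods 1·2): 0.47 vs {0.33, 0.28, 0.47, 0.16, 0.53, 0.38} → fail.
LS (methods 1·2): 0.52 vs {0.26, 0.29, 0.56, 0.32, 0.53, 0.38} → fail.
3 of 4 fail.

3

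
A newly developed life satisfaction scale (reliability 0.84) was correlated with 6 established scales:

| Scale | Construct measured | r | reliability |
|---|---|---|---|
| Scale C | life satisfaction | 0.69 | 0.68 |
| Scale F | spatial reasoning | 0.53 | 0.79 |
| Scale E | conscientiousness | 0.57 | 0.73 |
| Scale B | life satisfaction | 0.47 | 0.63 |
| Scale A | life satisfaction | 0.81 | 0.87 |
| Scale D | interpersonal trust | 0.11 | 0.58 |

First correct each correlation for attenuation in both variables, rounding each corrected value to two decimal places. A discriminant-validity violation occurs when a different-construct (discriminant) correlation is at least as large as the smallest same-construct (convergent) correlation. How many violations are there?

2

Disattenuated r (r / √(r_scale · r_new)):
  Scale C (conv): 0.69 / √(0.68·0.84) = 0.91
  Scale F (disc): 0.53 / √(0.79·0.84) = 0.65
  Scale E (disc): 0.57 / √(0.73·0.84) = 0.73
  Scale B (conv): 0.47 / √(0.63·0.84) = 0.65
  Scale A (conv): 0.81 / √(0.87·0.84) = 0.95
  Scale D (disc): 0.11 / √(0.58·0.84) = 0.16
Smallest convergent = 0.65. Discriminant values: 0.65, 0.73, 0.16; count ≥ 0.65 → 2.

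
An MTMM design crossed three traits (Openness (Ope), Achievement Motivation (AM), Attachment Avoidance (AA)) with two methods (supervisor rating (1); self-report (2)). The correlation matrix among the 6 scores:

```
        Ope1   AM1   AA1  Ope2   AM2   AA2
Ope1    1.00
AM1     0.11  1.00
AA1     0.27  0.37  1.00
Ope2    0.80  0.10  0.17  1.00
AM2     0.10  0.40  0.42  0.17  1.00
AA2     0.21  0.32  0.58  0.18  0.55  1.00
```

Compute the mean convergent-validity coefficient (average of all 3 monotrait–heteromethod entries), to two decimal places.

Convergent values: 0.80, 0.40, 0.58; mean = 1.78/3 = 0.59.

0.59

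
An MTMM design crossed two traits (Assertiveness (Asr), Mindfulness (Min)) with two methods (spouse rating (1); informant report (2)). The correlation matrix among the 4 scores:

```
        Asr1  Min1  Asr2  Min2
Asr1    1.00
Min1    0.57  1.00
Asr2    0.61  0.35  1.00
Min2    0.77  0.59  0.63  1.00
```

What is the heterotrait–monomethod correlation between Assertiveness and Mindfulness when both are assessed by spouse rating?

Different traits, same method: r(Asr1, Min1) = 0.57.

0.57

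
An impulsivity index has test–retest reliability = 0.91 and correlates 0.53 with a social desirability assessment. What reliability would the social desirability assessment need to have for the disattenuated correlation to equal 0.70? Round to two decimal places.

r_true = r_obs / √(r_xx · r_yy) ⇒ 0.70 = 0.53 / √(0.91 · r_yy).
√(0.91 · r_yy) = 0.53 / 0.70 = 0.7571; 0.91 · r_yy = 0.5732; r_yy = 0.5732 / 0.91 ≈ 0.63.

0.63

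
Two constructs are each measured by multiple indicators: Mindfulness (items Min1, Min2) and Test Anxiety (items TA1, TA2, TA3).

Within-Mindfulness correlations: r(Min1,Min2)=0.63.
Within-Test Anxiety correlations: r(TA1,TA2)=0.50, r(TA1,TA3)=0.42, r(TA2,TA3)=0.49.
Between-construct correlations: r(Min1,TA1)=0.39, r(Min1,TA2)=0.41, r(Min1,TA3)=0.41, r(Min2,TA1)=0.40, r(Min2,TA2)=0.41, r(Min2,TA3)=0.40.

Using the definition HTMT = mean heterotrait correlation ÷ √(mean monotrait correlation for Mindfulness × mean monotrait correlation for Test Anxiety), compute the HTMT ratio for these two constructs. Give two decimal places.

0.74

Between-construct mean = 2.42/6 = 0.4033.
Mean within-Min = 0.63/1 = 0.6300; mean within-TA = 1.41/3 = 0.4700.
Geometric mean = √(0.6300 × 0.4700) = 0.5442.
HTMT = 0.4033 / 0.5442 = 0.74.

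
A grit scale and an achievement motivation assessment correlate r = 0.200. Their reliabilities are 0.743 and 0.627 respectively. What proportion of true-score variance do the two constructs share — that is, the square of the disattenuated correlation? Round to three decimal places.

Disattenuated r = 0.200 / √(0.743 × 0.627) = 0.200 / 0.6825 = 0.2930.
Shared true-score variance = 0.2930² = 0.0858 ≈ 0.086.

0.086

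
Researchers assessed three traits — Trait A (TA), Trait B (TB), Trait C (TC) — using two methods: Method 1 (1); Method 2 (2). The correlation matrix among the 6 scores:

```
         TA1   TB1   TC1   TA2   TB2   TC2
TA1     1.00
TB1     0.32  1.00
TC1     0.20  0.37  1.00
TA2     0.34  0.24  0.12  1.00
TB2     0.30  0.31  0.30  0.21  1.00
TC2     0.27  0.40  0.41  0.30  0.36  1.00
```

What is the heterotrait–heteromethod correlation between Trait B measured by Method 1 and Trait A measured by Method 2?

0.24

Different traits and methods: r(TB1, TA2) = 0.24.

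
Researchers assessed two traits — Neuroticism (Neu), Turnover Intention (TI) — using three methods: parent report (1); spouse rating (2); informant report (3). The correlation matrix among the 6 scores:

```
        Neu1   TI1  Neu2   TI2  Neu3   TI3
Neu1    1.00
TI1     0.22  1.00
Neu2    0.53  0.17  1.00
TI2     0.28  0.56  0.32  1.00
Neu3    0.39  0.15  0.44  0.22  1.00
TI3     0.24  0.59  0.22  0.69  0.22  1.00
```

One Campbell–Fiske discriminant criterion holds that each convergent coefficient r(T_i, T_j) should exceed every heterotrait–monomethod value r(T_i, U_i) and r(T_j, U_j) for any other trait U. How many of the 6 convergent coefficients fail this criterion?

Checking each validity diagonal entry against its comparison values:
Neu (methods 1·2): 0.53 vs {0.22, 0.32} → pass.
Neu (methods 1·3): 0.39 vs {0.22, 0.22} → pass.
Neu (methods 2·3): 0.44 vs {0.32, 0.22} → pass.
TI (methods 1·2): 0.56 vs {0.22, 0.32} → pass.
TI (methods 1·3): 0.59 vs {0.22, 0.22} → pass.
TI (methods 2·3): 0.69 vs {0.32, 0.22} → pass.
0 of 6 fail.

0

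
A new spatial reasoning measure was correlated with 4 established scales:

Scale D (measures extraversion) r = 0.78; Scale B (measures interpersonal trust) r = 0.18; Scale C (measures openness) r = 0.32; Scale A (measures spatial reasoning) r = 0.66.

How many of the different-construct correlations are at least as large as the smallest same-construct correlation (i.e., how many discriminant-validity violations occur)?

1

Convergent (same construct = spatial reasoning): Scale A.
Smallest convergent = 0.66. Discriminant values: 0.78, 0.18, 0.32; count ≥ 0.66 → 1.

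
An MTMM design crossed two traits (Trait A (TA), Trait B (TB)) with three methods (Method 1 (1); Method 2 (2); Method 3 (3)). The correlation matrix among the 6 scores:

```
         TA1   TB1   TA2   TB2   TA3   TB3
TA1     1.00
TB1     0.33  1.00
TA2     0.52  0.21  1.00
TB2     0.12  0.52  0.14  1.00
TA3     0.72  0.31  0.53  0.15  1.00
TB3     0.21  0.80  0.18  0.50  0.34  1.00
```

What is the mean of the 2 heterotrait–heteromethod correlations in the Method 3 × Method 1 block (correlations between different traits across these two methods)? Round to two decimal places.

HTHM values (method 3 × method 1): 0.31, 0.21; mean = 0.52/2 = 0.26.

0.26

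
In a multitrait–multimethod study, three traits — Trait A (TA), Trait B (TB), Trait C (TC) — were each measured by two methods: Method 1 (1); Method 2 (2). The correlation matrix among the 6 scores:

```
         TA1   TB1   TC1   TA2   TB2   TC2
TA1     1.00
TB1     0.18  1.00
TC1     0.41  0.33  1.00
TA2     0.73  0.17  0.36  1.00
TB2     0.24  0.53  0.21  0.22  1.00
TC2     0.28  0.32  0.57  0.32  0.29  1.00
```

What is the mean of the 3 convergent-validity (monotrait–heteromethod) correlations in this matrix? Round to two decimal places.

Convergent values: 0.73, 0.53, 0.57; mean = 1.83/3 = 0.61.

0.61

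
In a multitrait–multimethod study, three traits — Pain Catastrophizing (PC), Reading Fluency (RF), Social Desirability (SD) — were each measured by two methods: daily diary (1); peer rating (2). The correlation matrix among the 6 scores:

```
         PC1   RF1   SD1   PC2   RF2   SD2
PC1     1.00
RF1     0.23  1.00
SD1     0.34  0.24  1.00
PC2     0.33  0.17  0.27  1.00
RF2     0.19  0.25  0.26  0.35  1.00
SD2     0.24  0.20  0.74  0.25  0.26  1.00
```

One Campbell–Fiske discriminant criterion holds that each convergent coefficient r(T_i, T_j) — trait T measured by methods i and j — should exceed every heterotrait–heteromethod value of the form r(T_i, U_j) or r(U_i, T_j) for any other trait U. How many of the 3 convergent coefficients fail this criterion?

Convergent coefficients and their comparison sets:
PC (methods 1·2): 0.33 vs {0.19, 0.17, 0.24, 0.27} → pass.
RF (methods 1·2): 0.25 vs {0.17, 0.19, 0.20, 0.26} → fail.
SD (methods 1·2): 0.74 vs {0.27, 0.24, 0.26, 0.20} → pass.
1 of 3 fail.

1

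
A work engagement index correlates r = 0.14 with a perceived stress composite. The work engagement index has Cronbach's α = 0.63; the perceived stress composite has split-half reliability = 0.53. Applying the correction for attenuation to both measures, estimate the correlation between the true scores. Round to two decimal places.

r_true = r_obs / √(r_xx · r_yy) = 0.14 / √(0.63 × 0.53) = 0.14 / √0.3339 = 0.14 / 0.5778 ≈ 0.24.

0.24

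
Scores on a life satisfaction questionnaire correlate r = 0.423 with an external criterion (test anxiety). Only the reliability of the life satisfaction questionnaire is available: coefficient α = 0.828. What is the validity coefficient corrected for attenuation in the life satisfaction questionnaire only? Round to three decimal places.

Single correction: r_c = r_obs / √r_xx = 0.423 / √0.828 = 0.423 / 0.9099 ≈ 0.465.

0.465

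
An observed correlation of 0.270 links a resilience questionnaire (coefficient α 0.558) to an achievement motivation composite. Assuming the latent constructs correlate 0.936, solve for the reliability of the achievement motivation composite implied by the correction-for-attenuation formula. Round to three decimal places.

r_true = r_obs / √(r_xx · r_yy) ⇒ 0.936 = 0.270 / √(0.558 · r_yy).
√(0.558 · r_yy) = 0.270 / 0.936 = 0.2885; 0.558 · r_yy = 0.0832; r_yy = 0.0832 / 0.558 ≈ 0.149.

0.149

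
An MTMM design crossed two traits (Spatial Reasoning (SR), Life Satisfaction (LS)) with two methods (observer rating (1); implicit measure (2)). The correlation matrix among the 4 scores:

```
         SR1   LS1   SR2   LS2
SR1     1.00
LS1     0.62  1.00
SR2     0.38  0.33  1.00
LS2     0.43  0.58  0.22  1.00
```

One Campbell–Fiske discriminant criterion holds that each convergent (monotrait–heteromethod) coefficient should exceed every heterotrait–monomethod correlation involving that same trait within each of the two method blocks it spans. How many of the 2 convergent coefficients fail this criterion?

Convergent coefficients and their comparison sets:
SR (methods 1·2): 0.38 vs {0.62, 0.22} → fail.
LS (methods 1·2): 0.58 vs {0.62, 0.22} → fail.
2 of 2 fail.

2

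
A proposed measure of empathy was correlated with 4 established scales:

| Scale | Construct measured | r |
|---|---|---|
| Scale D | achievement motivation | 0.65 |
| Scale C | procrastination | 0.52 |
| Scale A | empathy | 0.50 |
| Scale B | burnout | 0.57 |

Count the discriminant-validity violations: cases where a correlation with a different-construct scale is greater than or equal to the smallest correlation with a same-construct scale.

3

Convergent (same construct = empathy): Scale A.
Smallest convergent = 0.50. Discriminant values: 0.65, 0.52, 0.57; count ≥ 0.50 → 3.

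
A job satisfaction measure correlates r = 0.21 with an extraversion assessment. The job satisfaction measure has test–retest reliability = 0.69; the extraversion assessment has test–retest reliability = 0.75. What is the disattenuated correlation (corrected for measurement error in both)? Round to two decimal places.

0.29

r_true = r_obs / √(r_xx · r_yy) = 0.21 / √(0.69 × 0.75) = 0.21 / √0.5175 = 0.21 / 0.7194 ≈ 0.29.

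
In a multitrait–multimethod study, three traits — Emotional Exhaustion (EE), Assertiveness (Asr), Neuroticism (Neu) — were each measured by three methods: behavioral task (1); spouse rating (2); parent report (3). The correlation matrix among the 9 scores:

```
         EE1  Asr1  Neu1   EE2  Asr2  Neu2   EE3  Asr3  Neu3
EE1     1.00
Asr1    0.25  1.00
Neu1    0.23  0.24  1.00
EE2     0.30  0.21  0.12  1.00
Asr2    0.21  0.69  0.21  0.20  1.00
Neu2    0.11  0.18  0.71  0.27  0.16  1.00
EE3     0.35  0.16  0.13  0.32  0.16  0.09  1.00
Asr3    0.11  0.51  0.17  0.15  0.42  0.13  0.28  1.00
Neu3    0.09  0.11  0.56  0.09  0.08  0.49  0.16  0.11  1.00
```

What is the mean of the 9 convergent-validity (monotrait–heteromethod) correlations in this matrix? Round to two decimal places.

Convergent values: 0.30, 0.35, 0.32, 0.69, 0.51, 0.42, 0.71, 0.56, 0.49; mean = 4.35/9 = 0.48.

0.48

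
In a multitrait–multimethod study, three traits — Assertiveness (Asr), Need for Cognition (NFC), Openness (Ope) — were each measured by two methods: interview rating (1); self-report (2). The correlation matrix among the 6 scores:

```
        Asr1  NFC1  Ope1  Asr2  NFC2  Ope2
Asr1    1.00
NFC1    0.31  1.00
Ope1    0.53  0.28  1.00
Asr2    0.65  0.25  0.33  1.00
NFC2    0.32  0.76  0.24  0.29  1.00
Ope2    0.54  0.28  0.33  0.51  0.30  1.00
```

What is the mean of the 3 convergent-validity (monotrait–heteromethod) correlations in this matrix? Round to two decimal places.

0.58

Convergent values: 0.65, 0.76, 0.33; mean = 1.74/3 = 0.58.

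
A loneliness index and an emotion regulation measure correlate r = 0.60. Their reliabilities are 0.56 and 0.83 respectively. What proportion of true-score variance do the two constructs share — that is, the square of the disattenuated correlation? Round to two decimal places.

Disattenuated r = 0.60 / √(0.56 × 0.83) = 0.60 / 0.6818 = 0.8800.
Shared true-score variance = 0.8800² = 0.7744 ≈ 0.77.

0.77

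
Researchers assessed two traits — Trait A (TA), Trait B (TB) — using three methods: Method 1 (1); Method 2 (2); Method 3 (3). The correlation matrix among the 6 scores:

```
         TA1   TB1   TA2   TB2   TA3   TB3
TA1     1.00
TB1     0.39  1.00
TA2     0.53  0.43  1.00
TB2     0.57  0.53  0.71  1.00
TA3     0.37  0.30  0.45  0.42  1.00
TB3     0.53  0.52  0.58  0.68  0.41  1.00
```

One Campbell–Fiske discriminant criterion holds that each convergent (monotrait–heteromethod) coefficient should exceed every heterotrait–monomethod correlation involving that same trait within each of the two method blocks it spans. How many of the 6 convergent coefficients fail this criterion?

5

Each convergent coefficient versus the relevant comparison correlations:
TA (methods 1·2): 0.53 vs {0.39, 0.71} → fail.
TA (methods 1·3): 0.37 vs {0.39, 0.41} → fail.
TA (methods 2·3): 0.45 vs {0.71, 0.41} → fail.
TB (methods 1·2): 0.53 vs {0.39, 0.71} → fail.
TB (methods 1·3): 0.52 vs {0.39, 0.41} → pass.
TB (methods 2·3): 0.68 vs {0.71, 0.41} → fail.
5 of 6 fail.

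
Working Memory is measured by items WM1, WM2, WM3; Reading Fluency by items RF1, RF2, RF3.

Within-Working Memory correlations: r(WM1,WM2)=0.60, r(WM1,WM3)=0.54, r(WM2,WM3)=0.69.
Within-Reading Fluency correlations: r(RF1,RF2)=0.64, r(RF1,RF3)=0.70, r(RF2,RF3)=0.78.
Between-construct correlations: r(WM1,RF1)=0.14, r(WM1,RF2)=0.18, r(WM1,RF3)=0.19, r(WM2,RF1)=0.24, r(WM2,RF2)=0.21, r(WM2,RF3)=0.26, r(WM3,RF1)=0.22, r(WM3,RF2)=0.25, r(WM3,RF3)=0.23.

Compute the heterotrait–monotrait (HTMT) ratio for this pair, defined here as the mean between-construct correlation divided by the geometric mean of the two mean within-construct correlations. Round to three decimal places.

Mean heterotrait r = 1.92/9 = 0.2133.
Mean within-WM = 1.83/3 = 0.6100; mean within-RF = 2.12/3 = 0.7067.
Geometric mean = √(0.6100 × 0.7067) = 0.6566.
HTMT = 0.2133 / 0.6566 = 0.325.

0.325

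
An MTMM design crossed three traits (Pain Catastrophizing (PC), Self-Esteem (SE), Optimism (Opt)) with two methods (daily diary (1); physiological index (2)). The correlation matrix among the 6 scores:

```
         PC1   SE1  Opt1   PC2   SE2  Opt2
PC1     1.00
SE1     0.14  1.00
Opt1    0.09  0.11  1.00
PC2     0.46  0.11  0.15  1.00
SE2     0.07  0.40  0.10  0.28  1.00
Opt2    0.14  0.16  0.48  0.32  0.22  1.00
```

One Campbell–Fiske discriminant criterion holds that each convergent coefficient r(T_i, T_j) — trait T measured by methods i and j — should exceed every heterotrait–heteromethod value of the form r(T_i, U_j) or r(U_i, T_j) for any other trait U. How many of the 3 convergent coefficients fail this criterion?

0

Checking each validity diagonal entry against its comparison values:
PC (methods 1·2): 0.46 vs {0.07, 0.11, 0.14, 0.15} → pass.
SE (methods 1·2): 0.40 vs {0.11, 0.07, 0.16, 0.10} → pass.
Opt (methods 1·2): 0.48 vs {0.15, 0.14, 0.10, 0.16} → pass.
0 of 3 fail.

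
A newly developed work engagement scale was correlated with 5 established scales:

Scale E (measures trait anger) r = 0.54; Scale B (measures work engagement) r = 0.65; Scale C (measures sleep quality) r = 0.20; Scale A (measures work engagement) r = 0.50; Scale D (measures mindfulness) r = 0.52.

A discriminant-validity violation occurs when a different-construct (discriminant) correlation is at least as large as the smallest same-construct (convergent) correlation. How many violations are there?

2

Convergent (same construct = work engagement): Scale B, Scale A.
Smallest convergent = 0.50. Discriminant values: 0.54, 0.20, 0.52; count ≥ 0.50 → 2.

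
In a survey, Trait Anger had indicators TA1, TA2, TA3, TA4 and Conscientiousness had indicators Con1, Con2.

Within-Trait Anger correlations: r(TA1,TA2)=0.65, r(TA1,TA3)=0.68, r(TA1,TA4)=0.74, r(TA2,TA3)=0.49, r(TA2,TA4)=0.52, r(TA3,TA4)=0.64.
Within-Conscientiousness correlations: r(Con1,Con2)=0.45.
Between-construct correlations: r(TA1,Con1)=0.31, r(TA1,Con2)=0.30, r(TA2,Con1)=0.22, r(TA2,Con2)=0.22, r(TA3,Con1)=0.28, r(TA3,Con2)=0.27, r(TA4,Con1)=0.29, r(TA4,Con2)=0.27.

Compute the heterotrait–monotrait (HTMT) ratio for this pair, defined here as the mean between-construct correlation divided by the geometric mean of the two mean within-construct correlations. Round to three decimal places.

0.511

Mean heterotrait r = 2.16/8 = 0.2700.
Mean within-TA = 3.72/6 = 0.6200; mean within-Con = 0.45/1 = 0.4500.
Geometric mean = √(0.6200 × 0.4500) = 0.5282.
HTMT = 0.2700 / 0.5282 = 0.511.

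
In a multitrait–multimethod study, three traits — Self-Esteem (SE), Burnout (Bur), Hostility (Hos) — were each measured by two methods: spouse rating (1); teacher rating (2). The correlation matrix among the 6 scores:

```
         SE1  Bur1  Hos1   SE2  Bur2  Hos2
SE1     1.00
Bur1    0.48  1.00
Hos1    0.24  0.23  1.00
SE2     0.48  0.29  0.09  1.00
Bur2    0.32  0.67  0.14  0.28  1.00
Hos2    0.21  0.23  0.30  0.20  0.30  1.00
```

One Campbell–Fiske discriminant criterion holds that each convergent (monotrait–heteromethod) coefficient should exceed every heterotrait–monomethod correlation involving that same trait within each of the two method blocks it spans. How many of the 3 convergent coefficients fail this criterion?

Each convergent coefficient versus the relevant comparison correlations:
SE (methods 1·2): 0.48 vs {0.48, 0.28, 0.24, 0.20} → fail.
Bur (methods 1·2): 0.67 vs {0.48, 0.28, 0.23, 0.30} → pass.
Hos (methods 1·2): 0.30 vs {0.24, 0.20, 0.23, 0.30} → fail.
2 of 3 fail.

2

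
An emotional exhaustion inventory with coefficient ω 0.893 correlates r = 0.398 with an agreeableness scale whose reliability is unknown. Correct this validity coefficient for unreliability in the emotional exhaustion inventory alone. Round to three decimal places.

0.421

Single correction: r_c = r_obs / √r_xx = 0.398 / √0.893 = 0.398 / 0.9450 ≈ 0.421.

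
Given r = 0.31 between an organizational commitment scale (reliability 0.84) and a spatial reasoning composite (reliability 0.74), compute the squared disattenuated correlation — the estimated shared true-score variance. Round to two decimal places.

Disattenuated r = 0.31 / √(0.84 × 0.74) = 0.31 / 0.7884 = 0.3932.
Shared true-score variance = 0.3932² = 0.1546 ≈ 0.15.

0.15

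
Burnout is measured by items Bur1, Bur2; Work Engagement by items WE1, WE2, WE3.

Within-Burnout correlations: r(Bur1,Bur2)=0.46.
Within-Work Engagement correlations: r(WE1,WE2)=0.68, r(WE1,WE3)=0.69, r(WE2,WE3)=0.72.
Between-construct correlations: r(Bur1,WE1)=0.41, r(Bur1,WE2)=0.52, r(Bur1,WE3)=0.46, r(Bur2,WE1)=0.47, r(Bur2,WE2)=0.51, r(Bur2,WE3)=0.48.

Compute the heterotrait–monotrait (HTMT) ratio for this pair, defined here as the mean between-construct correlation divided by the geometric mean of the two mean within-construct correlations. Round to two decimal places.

Between-construct mean = 2.85/6 = 0.4750.
Mean within-Bur = 0.46/1 = 0.4600; mean within-WE = 2.09/3 = 0.6967.
Geometric mean = √(0.4600 × 0.6967) = 0.5661.
HTMT = 0.4750 / 0.5661 = 0.84.

0.84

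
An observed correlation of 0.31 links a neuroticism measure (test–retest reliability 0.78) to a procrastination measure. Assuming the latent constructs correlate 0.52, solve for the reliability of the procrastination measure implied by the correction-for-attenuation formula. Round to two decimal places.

0.46

r_true = r_obs / √(r_xx · r_yy) ⇒ 0.52 = 0.31 / √(0.78 · r_yy).
√(0.78 · r_yy) = 0.31 / 0.52 = 0.5962; 0.78 · r_yy = 0.3555; r_yy = 0.3555 / 0.78 ≈ 0.46.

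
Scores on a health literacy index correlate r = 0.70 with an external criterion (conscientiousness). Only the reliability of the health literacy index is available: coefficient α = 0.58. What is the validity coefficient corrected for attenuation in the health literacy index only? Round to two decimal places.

Single correction: r_c = r_obs / √r_xx = 0.70 / √0.58 = 0.70 / 0.7616 ≈ 0.92.

0.92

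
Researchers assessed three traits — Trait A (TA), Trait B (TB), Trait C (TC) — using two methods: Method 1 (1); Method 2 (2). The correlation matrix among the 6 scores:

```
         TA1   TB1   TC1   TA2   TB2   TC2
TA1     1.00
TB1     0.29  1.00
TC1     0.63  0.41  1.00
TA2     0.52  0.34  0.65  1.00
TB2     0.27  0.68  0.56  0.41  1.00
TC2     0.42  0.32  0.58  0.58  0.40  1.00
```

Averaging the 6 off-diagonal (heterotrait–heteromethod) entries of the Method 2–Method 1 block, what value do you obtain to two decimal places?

0.43

HTHM values (method 2 × method 1): 0.34, 0.65, 0.27, 0.56, 0.42, 0.32; mean = 2.56/6 = 0.43.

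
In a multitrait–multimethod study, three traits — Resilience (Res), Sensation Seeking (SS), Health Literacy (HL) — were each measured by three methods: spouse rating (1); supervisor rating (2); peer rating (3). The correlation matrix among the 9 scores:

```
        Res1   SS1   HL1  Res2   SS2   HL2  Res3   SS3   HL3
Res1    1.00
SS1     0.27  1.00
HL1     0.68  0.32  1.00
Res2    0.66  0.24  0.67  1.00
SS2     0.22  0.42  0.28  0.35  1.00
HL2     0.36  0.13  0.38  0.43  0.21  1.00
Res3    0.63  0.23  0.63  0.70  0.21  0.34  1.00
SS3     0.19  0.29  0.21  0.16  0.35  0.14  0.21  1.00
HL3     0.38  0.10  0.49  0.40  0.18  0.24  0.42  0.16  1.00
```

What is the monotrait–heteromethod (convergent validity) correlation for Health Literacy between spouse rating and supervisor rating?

0.38

Same trait (HL), different methods: r(HL1, HL2) = 0.38.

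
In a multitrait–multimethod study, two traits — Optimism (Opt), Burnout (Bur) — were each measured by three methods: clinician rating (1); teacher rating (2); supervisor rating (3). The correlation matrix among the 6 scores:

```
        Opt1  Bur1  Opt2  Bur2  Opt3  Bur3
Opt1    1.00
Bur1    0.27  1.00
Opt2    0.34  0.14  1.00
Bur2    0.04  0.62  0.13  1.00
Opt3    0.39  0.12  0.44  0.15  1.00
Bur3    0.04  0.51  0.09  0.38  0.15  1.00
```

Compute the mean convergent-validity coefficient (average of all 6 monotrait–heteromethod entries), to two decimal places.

0.45

Convergent values: 0.34, 0.39, 0.44, 0.62, 0.51, 0.38; mean = 2.68/6 = 0.45.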